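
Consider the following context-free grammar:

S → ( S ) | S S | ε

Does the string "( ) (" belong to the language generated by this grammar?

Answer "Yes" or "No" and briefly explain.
Each production adds parentheses only in matched pairs (S → ( S )) or none at all, so every derived string has equally many '(' and ')'. The string ( ) ( has two '(' and one ')', so it cannot be derived.

Final answer: No - no valid derivation exists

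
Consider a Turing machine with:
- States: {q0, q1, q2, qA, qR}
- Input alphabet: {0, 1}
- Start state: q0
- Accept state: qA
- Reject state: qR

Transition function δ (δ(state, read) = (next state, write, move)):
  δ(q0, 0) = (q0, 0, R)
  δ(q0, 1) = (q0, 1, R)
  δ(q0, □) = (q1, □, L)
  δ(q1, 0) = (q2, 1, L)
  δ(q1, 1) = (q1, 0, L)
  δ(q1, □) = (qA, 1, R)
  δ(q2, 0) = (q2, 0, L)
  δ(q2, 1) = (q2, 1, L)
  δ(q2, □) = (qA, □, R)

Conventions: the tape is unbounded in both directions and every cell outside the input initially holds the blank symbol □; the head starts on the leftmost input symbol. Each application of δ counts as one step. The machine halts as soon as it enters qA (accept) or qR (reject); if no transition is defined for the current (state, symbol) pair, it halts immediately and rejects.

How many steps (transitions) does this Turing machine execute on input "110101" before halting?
Step 0: [q0]110101 (head at position 0)
Step 1: δ(q0, 1) = (q0, 1, R)  ⊢  1[q0]10101 (head at position 1)
Step 2: δ(q0, 1) = (q0, 1, R)  ⊢  11[q0]0101 (head at position 2)
Step 3: δ(q0, 0) = (q0, 0, R)  ⊢  110[q0]101 (head at position 3)
Step 4: δ(q0, 1) = (q0, 1, R)  ⊢  1101[q0]01 (head at position 4)
Step 5: δ(q0, 0) = (q0, 0, R)  ⊢  11010[q0]1 (head at position 5)
Step 6: δ(q0, 1) = (q0, 1, R)  ⊢  110101[q0]□ (head at position 6)
Step 7: δ(q0, □) = (q1, □, L)  ⊢  11010[q1]1□ (head at position 5)
Step 8: δ(q1, 1) = (q1, 0, L)  ⊢  1101[q1]00□ (head at position 4)
Step 9: δ(q1, 0) = (q2, 1, L)  ⊢  110[q2]110□ (head at position 3)
Step 10: δ(q2, 1) = (q2, 1, L)  ⊢  11[q2]0110□ (head at position 2)
Step 11: δ(q2, 0) = (q2, 0, L)  ⊢  1[q2]10110□ (head at position 1)
Step 12: δ(q2, 1) = (q2, 1, L)  ⊢  [q2]110110□ (head at position 0)
Step 13: δ(q2, 1) = (q2, 1, L)  ⊢  [q2]□110110□ (head at position -1)
Step 14: δ(q2, □) = (qA, □, R)  ⊢  □[qA]110110□ (head at position 0)
The machine is in qA, so it halts and accepts.
Number of transitions executed: 14.

Final answer: 14 steps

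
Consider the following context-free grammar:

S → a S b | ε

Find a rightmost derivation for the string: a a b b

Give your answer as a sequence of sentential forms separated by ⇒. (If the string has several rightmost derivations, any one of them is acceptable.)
Start with S.
Step 1: the rightmost non-terminal is S; apply S → a S b:  a S b
Step 2: the rightmost non-terminal is S; apply S → a S b:  a a S b b
Step 3: the rightmost non-terminal is S; apply S → ε:  a a b b

Final answer: S ⇒ a S b ⇒ a a S b b ⇒ a a b b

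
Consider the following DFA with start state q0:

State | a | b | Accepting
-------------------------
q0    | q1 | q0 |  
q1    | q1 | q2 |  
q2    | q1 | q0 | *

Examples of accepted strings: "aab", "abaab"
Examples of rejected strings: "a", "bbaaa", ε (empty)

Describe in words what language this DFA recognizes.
strings over {a,b} ending with 'ab'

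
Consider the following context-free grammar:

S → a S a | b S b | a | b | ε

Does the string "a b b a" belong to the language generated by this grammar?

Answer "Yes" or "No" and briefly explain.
A derivation exists: S ⇒ a S a ⇒ a b S b a ⇒ a b b a (using S → a S a, S → b S b, then S → ε).

Final answer: Yes - a valid derivation exists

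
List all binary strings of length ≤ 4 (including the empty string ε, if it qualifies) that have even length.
Checking every binary string of length 0 to 4:
  Length 0: accepted: ε | rejected: (none)
  Length 1: accepted: (none) | rejected: 0, 1
  Length 2: accepted: 00, 01, 10, 11 | rejected: (none)
  Length 3: accepted: (none) | rejected: 000, 001, 010, 011, 100, 101, 110, 111
  Length 4: accepted: 0000, 0001, 0010, 0011, 0100, 0101, 0110, 0111, 1000, 1001, 1010, 1011, 1100, 1101, 1110, 1111 | rejected: (none)
Total: 21 string(s).

Final answer: ε, 00, 01, 10, 11, 0000, 0001, 0010, 0011, 0100, 0101, 0110, 0111, 1000, 1001, 1010, 1011, 1100, 1101, 1110, 1111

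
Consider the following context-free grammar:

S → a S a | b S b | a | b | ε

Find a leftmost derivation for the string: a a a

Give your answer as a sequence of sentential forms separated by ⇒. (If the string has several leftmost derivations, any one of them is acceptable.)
Start with S.
Step 1: the leftmost non-terminal is S; apply S → a S a:  a S a
Step 2: the leftmost non-terminal is S; apply S → a:  a a a

Final answer: S ⇒ a S a ⇒ a a a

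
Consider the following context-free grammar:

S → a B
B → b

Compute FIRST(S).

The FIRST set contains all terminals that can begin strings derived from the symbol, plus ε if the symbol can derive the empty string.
S has the single production S → a B, whose right-hand side begins with the terminal a. So FIRST(S) = {a}.

Final answer: {a}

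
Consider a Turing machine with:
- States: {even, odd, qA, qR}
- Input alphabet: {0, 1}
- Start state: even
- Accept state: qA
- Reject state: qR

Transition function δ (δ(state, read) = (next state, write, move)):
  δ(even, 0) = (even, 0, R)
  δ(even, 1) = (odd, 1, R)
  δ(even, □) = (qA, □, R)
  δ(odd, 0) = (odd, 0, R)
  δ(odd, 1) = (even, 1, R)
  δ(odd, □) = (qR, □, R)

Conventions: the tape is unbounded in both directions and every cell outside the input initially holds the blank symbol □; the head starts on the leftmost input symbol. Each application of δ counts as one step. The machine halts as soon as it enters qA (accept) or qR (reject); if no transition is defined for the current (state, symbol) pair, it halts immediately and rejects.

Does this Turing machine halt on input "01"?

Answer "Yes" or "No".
Step 0: [even]01 (head at position 0)
Step 1: δ(even, 0) = (even, 0, R)  ⊢  0[even]1 (head at position 1)
Step 2: δ(even, 1) = (odd, 1, R)  ⊢  01[odd]□ (head at position 2)
Step 3: δ(odd, □) = (qR, □, R)  ⊢  01□[qR]□ (head at position 3)
The machine is in qR, so it halts and rejects.
It halts after 3 steps.

Final answer: Yes - halts after 3 steps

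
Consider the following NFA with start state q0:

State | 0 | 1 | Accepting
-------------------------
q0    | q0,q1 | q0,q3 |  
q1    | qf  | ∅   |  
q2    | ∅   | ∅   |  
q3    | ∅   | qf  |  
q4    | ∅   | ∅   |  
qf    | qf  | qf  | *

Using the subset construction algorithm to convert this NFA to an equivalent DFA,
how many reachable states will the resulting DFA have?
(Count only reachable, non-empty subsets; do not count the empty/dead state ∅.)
Start subset: {q0}
{q0}: on 0 → {q0, q1}, on 1 → {q0, q3}
{q0, q1}: on 0 → {q0, q1, qf}, on 1 → {q0, q3}
{q0, q3}: on 0 → {q0, q1}, on 1 → {q0, q3, qf}
{q0, q1, qf}: on 0 → {q0, q1, qf}, on 1 → {q0, q3, qf}
{q0, q3, qf}: on 0 → {q0, q1, qf}, on 1 → {q0, q3, qf}
Reachable non-empty subsets: {q0}, {q0, q1}, {q0, q3}, {q0, q1, qf}, {q0, q3, qf} — 5 in total.

Final answer: 5 states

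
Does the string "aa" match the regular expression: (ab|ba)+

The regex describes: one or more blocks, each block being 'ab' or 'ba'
No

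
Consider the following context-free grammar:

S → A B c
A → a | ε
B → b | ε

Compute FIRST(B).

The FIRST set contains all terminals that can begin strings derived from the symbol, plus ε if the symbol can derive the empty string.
B → b contributes b; B → ε makes B nullable, contributing ε. FIRST(B) = {b, ε}.

Final answer: {b, ε}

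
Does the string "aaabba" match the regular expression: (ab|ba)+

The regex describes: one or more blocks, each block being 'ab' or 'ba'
No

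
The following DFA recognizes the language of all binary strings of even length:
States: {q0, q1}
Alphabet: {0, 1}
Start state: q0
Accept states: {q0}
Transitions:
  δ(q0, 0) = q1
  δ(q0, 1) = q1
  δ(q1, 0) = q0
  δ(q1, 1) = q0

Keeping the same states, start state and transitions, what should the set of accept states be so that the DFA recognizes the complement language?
The DFA is complete (every state has a transition on every symbol), so the complement
is recognized by the same DFA with accepting and non-accepting states swapped.
Original accept states: {q0}
Complement accept states = All states - Original accept states
= {q0, q1} - {q0}
= {q1}
Complement language: strings of ODD length

Final answer: {q1}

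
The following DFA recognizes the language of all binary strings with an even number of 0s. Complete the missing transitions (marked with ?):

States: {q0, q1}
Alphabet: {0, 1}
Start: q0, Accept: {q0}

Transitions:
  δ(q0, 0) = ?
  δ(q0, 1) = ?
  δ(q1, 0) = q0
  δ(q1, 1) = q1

What each state remembers (consistent with the given transitions and accept states):
  q0: an even number of 0s has been read so far
  q1: an odd number of 0s has been read so far
Filling in the missing entries:
  δ(q0, 0): in q0 (an even number of 0s has been read so far), after reading 0 we have: an odd number of 0s has been read so far → q1
  δ(q0, 1): in q0 (an even number of 0s has been read so far), after reading 1 we have: an even number of 0s has been read so far → q0

Final answer: δ(q0, 0) = q1; δ(q0, 1) = q0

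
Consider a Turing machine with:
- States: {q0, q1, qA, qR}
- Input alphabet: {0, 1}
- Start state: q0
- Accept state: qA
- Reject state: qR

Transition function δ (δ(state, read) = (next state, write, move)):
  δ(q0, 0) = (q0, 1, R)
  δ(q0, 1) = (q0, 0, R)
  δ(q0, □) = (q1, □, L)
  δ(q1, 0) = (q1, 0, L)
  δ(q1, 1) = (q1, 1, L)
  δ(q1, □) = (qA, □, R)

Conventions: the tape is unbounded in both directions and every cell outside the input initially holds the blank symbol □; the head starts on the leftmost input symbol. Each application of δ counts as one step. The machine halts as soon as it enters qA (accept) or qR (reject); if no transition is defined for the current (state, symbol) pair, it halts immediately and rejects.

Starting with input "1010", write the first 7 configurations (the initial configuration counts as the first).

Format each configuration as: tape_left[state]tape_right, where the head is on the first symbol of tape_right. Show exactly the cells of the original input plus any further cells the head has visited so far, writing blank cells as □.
Step 0: [q0]1010 (head at position 0)
Step 1: δ(q0, 1) = (q0, 0, R)  ⊢  0[q0]010 (head at position 1)
Step 2: δ(q0, 0) = (q0, 1, R)  ⊢  01[q0]10 (head at position 2)
Step 3: δ(q0, 1) = (q0, 0, R)  ⊢  010[q0]0 (head at position 3)
Step 4: δ(q0, 0) = (q0, 1, R)  ⊢  0101[q0]□ (head at position 4)
Step 5: δ(q0, □) = (q1, □, L)  ⊢  010[q1]1□ (head at position 3)
Step 6: δ(q1, 1) = (q1, 1, L)  ⊢  01[q1]01□ (head at position 2)

Final answer: [q0]1010 ⊢ 0[q0]010 ⊢ 01[q0]10 ⊢ 010[q0]0 ⊢ 0101[q0]□ ⊢ 010[q1]1□ ⊢ 01[q1]01□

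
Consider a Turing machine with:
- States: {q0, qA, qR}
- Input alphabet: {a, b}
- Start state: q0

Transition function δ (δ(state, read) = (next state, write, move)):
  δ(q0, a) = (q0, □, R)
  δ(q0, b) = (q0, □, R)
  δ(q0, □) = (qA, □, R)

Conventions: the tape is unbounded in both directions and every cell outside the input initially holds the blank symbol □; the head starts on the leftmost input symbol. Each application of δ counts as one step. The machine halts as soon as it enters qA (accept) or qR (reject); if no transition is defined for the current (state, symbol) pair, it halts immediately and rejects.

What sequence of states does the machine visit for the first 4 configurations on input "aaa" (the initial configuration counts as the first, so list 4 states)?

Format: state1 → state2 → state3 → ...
Step 0: [q0]aaa (head at position 0)
Step 1: δ(q0, a) = (q0, □, R)  ⊢  □[q0]aa (head at position 1)
Step 2: δ(q0, a) = (q0, □, R)  ⊢  □□[q0]a (head at position 2)
Step 3: δ(q0, a) = (q0, □, R)  ⊢  □□□[q0]□ (head at position 3)
Reading off the states of these 4 configurations: q0 → q0 → q0 → q0

Final answer: q0 → q0 → q0 → q0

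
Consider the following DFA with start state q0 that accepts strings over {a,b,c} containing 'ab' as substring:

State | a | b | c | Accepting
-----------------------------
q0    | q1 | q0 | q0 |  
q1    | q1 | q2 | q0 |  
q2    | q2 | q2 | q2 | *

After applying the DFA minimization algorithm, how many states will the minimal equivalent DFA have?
All 3 states are reachable from q0, so none can be removed as unreachable.
Table-filling: first mark every (accepting, non-accepting) pair as distinguishable (accepting: {q2}; non-accepting: {q0, q1}).
Round 1: (q0, q1) on 'b' go to q0 and q2, already distinguishable → mark.
Every pair of states is distinguishable, so the DFA is already minimal.
Equivalence classes: {q0}, {q1}, {q2} → 3 states.

Final answer: 3 states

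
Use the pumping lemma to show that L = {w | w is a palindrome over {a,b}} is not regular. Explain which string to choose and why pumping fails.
Language: L = {w | w is a palindrome over {a,b}} (strings that read the same forwards and backwards)
Step 1: Assume for contradiction that L is regular, with pumping length p.
Step 2: Choose s = a^p b a^p. Then s ∈ L (it reads the same forwards and backwards) and |s| ≥ p.
Step 3: Consider any decomposition s = xyz with |xy| ≤ p and |y| > 0. Since |xy| ≤ p and the first p symbols of s are all a's, y = a^k for some k with 1 ≤ k ≤ p.
Step 4: Pumping up (i = 2): xy²z = a^(p+k) b a^p. Its reverse is a^p b a^(p+k) ≠ a^(p+k) b a^p (the single b is no longer in the middle), so xy²z is not a palindrome and xy²z ∉ L.
This contradicts the pumping lemma, so L is not regular.

Final answer: Choose s = a^p b a^p. Since |xy| ≤ p, y = a^k with k ≥ 1. Then xy²z = a^(p+k) b a^p is not a palindrome, so ∉ L.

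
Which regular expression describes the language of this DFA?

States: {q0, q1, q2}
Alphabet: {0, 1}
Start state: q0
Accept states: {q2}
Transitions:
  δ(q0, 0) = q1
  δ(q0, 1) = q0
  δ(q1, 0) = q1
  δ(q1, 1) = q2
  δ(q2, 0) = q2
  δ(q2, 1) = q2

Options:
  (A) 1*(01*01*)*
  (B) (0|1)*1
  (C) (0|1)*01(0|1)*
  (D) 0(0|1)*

Testing sample strings against the DFA:
  '0001' -> accepted
  '01111' -> accepted
  '000' -> rejected
  '11011' -> accepted
Checking each option for a counterexample:
  (A) 1*(01*01*)*: ε is rejected by the DFA but matches the regex → eliminated
  (B) (0|1)*1: '1' is rejected by the DFA but matches the regex → eliminated
  (C) (0|1)*01(0|1)*: agrees with the DFA on all strings of length ≤ 4
  (D) 0(0|1)*: '0' is rejected by the DFA but matches the regex → eliminated
Only (C) (0|1)*01(0|1)* is consistent with the DFA.

Final answer: (C) (0|1)*01(0|1)*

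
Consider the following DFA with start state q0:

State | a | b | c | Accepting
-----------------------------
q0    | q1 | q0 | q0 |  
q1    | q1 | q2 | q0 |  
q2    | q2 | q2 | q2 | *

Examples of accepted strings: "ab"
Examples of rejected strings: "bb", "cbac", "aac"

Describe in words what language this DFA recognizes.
strings over {a,b,c} containing 'ab' as substring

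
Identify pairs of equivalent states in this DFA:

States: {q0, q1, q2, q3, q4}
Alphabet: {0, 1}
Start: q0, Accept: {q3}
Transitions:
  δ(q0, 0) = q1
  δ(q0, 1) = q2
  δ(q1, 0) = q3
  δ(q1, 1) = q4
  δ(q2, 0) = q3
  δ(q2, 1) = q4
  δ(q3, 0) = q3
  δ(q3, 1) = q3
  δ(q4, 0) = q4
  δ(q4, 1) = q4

Using the table-filling algorithm:
Round 0 – mark pairs where exactly one state is accepting: (q0,q3), (q1,q3), (q2,q3), (q3,q4)
Round 1 – newly marked: (q0,q1) [on 0: q1 vs q3, already marked]; (q0,q2) [on 0: q1 vs q3, already marked]; (q1,q4) [on 0: q3 vs q4, already marked]; (q2,q4) [on 0: q3 vs q4, already marked]
Round 2 – newly marked: (q0,q4) [on 0: q1 vs q4, already marked]
No further pairs can be marked.
(q1, q2) unmarked: δ(q1,0)=q3, δ(q2,0)=q3; δ(q1,1)=q4, δ(q2,1)=q4 → equivalent
Equivalent pairs: (q1, q2)

Final answer: Equivalent pairs: (q1, q2)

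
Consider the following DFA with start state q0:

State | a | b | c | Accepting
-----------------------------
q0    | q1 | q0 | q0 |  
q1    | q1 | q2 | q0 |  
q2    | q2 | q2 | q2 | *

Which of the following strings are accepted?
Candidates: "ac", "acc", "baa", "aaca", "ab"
"ac": q0 → q1 → q0; q0 is not accepting → rejected
"acc": q0 → q1 → q0 → q0; q0 is not accepting → rejected
"baa": q0 → q0 → q1 → q1; q1 is not accepting → rejected
"aaca": q0 → q1 → q1 → q0 → q1; q1 is not accepting → rejected
"ab": q0 → q1 → q2; q2 is accepting → accepted

Final answer: "ab"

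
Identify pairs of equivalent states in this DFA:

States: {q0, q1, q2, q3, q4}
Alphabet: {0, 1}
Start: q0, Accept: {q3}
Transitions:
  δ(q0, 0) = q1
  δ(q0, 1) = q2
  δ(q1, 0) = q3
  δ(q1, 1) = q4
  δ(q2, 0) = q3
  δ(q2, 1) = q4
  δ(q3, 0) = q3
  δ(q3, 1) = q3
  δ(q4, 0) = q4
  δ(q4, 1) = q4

Using the table-filling algorithm:
Round 0 – mark pairs where exactly one state is accepting: (q0,q3), (q1,q3), (q2,q3), (q3,q4)
Round 1 – newly marked: (q0,q1) [on 0: q1 vs q3, already marked]; (q0,q2) [on 0: q1 vs q3, already marked]; (q1,q4) [on 0: q3 vs q4, already marked]; (q2,q4) [on 0: q3 vs q4, already marked]
Round 2 – newly marked: (q0,q4) [on 0: q1 vs q4, already marked]
No further pairs can be marked.
(q1, q2) unmarked: δ(q1,0)=q3, δ(q2,0)=q3; δ(q1,1)=q4, δ(q2,1)=q4 → equivalent
Equivalent pairs: (q1, q2)

Final answer: Equivalent pairs: (q1, q2)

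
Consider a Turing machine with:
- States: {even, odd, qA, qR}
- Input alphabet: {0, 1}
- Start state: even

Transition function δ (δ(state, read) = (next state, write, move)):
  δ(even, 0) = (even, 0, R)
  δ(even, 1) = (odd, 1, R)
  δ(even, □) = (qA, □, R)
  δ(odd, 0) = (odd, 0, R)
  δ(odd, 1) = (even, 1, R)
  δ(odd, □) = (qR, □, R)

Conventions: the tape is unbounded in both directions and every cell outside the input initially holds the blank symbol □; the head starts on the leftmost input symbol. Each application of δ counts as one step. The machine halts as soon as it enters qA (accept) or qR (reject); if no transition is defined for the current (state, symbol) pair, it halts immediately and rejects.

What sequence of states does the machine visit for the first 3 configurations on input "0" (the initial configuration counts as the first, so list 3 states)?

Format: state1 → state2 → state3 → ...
Step 0: [even]0 (head at position 0)
Step 1: δ(even, 0) = (even, 0, R)  ⊢  0[even]□ (head at position 1)
Step 2: δ(even, □) = (qA, □, R)  ⊢  0□[qA]□ (head at position 2)
Reading off the states of these 3 configurations: even → even → qA

Final answer: even → even → qA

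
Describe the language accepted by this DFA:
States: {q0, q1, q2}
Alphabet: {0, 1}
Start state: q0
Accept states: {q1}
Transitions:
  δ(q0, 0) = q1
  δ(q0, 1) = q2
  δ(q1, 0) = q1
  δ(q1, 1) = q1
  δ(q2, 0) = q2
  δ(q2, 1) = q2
Analyzing the DFA structure:
Start state: q0
Accept states: {q1}
Interpreting what each state remembers (checking against the transitions):
  q0: nothing has been read yet
  q1: the first symbol was 0
  q2: the first symbol was 1 (trap state)
  δ(q0, 0): in q0 (nothing has been read yet), after reading 0 we have: the first symbol was 0 → q1
  δ(q0, 1): in q0 (nothing has been read yet), after reading 1 we have: the first symbol was 1 (trap state) → q2
  δ(q1, 0): in q1 (the first symbol was 0), after reading 0 we have: the first symbol was 0 → q1
  δ(q1, 1): in q1 (the first symbol was 0), after reading 1 we have: the first symbol was 0 → q1
  δ(q2, 0): in q2 (the first symbol was 1 (trap state)), after reading 0 we have: the first symbol was 1 (trap state) → q2
  δ(q2, 1): in q2 (the first symbol was 1 (trap state)), after reading 1 we have: the first symbol was 1 (trap state) → q2
A string is accepted iff it ends in {q1}, i.e. the first symbol was 0.
Language: All binary strings starting with 0

Final answer: All binary strings starting with 0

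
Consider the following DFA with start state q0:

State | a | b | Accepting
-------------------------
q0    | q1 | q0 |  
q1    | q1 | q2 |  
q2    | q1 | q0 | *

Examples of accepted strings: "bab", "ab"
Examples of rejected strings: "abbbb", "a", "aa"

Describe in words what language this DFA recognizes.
strings over {a,b} ending with 'ab'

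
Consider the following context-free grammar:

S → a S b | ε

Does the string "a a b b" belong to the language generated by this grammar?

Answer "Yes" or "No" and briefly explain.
A derivation exists: S ⇒ a S b ⇒ a a S b b ⇒ a a b b (using S → a S b twice, then S → ε).

Final answer: Yes - a valid derivation exists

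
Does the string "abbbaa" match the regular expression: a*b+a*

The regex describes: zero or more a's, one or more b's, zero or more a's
Yes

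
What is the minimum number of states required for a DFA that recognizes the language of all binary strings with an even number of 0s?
Language: binary strings with an even number of 0s
Lower bound (Myhill–Nerode): the prefixes ε, 0 are pairwise distinguishable:
  ε vs 0: suffix ε distinguishes them (ε has zero 0s (accepted), 0 has one 0 (rejected))
So any DFA needs at least 2 states.
Upper bound: a DFA with 2 states exists (one state per class above).
Minimum states: 2

Final answer: 2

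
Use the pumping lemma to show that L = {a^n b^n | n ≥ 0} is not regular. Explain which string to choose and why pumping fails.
Language: L = {a^n b^n | n ≥ 0} (equal numbers of a's followed by b's)
Step 1: Assume for contradiction that L is regular, with pumping length p.
Step 2: Choose s = a^p b^p. Then s ∈ L (it has p a's followed by p b's) and |s| ≥ p.
Step 3: Consider any decomposition s = xyz with |xy| ≤ p and |y| > 0. Since |xy| ≤ p and the first p symbols of s are all a's, y = a^k for some k with 1 ≤ k ≤ p.
Step 4: Pumping up (i = 2): xy²z = a^(p+k) b^p, which has more a's than b's, so xy²z ∉ L.
This contradicts the pumping lemma, so L is not regular.

Final answer: Choose s = a^p b^p. Since |xy| ≤ p, y = a^k with k ≥ 1. Then xy²z = a^(p+k) b^p ∉ L.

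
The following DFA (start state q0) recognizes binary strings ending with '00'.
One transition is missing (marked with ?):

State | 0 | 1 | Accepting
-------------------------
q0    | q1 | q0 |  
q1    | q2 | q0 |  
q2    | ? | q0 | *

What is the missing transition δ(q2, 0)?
q2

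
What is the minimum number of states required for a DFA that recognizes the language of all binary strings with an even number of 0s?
Language: binary strings with an even number of 0s
Lower bound (Myhill–Nerode): the prefixes ε, 0 are pairwise distinguishable:
  ε vs 0: suffix ε distinguishes them (ε has zero 0s (accepted), 0 has one 0 (rejected))
So any DFA needs at least 2 states.
Upper bound: a DFA with 2 states exists (one state per class above).
Minimum states: 2

Final answer: 2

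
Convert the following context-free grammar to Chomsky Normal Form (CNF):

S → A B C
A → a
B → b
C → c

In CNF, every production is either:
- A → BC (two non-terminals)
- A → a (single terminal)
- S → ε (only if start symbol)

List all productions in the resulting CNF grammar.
The grammar has no ε-productions or unit productions to eliminate.
A → a is already in CNF (single terminal) – keep it.
B → b is already in CNF (single terminal) – keep it.
C → c is already in CNF (single terminal) – keep it.
S → A B C has 3 symbols on the right: break it into binary productions S → A X0, X0 → B C.
Resulting CNF grammar (5 productions): A → a; B → b; C → c; S → A X0; X0 → B C

Final answer: A → a; B → b; C → c; S → A X0; X0 → B C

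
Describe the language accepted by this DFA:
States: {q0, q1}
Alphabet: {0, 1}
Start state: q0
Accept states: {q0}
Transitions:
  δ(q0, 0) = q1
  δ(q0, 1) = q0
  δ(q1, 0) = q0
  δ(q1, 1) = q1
Analyzing the DFA structure:
Start state: q0
Accept states: {q0}
Interpreting what each state remembers (checking against the transitions):
  q0: an even number of 0s has been read so far
  q1: an odd number of 0s has been read so far
  δ(q0, 0): in q0 (an even number of 0s has been read so far), after reading 0 we have: an odd number of 0s has been read so far → q1
  δ(q0, 1): in q0 (an even number of 0s has been read so far), after reading 1 we have: an even number of 0s has been read so far → q0
  δ(q1, 0): in q1 (an odd number of 0s has been read so far), after reading 0 we have: an even number of 0s has been read so far → q0
  δ(q1, 1): in q1 (an odd number of 0s has been read so far), after reading 1 we have: an odd number of 0s has been read so far → q1
A string is accepted iff it ends in {q0}, i.e. an even number of 0s has been read so far.
Language: All binary strings with an even number of 0s

Final answer: All binary strings with an even number of 0s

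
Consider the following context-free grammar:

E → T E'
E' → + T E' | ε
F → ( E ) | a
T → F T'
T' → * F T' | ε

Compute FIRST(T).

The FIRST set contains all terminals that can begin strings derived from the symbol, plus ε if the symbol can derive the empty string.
FIRST(F): F → ( E ) contributes '(' and F → a contributes 'a', so FIRST(F) = {(, a}. F is not nullable.
FIRST(T): T → F T' begins with F, and F is not nullable, so FIRST(T) = FIRST(F) = {(, a}.

Final answer: {(, a}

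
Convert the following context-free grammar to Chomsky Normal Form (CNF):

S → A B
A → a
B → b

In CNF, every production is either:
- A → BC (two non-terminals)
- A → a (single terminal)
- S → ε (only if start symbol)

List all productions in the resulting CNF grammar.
The grammar has no ε-productions or unit productions to eliminate.
S → A B is already in CNF (two non-terminals) – keep it.
A → a is already in CNF (single terminal) – keep it.
B → b is already in CNF (single terminal) – keep it.
Resulting CNF grammar (3 productions): A → a; B → b; S → A B

Final answer: A → a; B → b; S → A B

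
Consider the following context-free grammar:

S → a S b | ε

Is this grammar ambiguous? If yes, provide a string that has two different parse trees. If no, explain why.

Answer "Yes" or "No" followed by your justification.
At every step exactly one production applies: if the remaining string to generate is non-empty it starts with a and ends with b, forcing S → a S b; if it is empty, S → ε is forced. Hence each string a^n b^n has exactly one derivation (S → a S b applied n times, then S → ε) and one parse tree.

Final answer: No - the grammar is unambiguous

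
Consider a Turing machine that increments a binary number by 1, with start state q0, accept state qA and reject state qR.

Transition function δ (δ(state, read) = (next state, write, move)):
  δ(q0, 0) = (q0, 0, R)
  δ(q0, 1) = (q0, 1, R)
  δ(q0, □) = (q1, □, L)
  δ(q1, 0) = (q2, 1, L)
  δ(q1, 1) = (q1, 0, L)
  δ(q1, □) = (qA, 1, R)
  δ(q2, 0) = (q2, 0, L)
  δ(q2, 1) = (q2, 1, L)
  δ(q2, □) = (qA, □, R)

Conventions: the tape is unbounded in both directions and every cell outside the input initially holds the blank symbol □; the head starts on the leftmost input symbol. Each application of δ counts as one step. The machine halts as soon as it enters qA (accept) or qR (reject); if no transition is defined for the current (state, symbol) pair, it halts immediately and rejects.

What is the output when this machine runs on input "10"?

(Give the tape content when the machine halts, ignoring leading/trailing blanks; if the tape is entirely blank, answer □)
Step 0: [q0]10 (head at position 0)
Step 1: δ(q0, 1) = (q0, 1, R)  ⊢  1[q0]0 (head at position 1)
Step 2: δ(q0, 0) = (q0, 0, R)  ⊢  10[q0]□ (head at position 2)
Step 3: δ(q0, □) = (q1, □, L)  ⊢  1[q1]0□ (head at position 1)
Step 4: δ(q1, 0) = (q2, 1, L)  ⊢  [q2]11□ (head at position 0)
Step 5: δ(q2, 1) = (q2, 1, L)  ⊢  [q2]□11□ (head at position -1)
Step 6: δ(q2, □) = (qA, □, R)  ⊢  □[qA]11□ (head at position 0)
The machine is in qA, so it halts and accepts.
Tape content when halted (ignoring surrounding blanks): 11

Final answer: Output: 11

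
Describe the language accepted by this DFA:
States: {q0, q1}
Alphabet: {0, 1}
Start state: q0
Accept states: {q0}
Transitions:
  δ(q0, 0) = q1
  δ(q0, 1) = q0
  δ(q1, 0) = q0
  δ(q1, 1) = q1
Analyzing the DFA structure:
Start state: q0
Accept states: {q0}
Interpreting what each state remembers (checking against the transitions):
  q0: an even number of 0s has been read so far
  q1: an odd number of 0s has been read so far
  δ(q0, 0): in q0 (an even number of 0s has been read so far), after reading 0 we have: an odd number of 0s has been read so far → q1
  δ(q0, 1): in q0 (an even number of 0s has been read so far), after reading 1 we have: an even number of 0s has been read so far → q0
  δ(q1, 0): in q1 (an odd number of 0s has been read so far), after reading 0 we have: an even number of 0s has been read so far → q0
  δ(q1, 1): in q1 (an odd number of 0s has been read so far), after reading 1 we have: an odd number of 0s has been read so far → q1
A string is accepted iff it ends in {q0}, i.e. an even number of 0s has been read so far.
Language: All binary strings with an even number of 0s

Final answer: All binary strings with an even number of 0s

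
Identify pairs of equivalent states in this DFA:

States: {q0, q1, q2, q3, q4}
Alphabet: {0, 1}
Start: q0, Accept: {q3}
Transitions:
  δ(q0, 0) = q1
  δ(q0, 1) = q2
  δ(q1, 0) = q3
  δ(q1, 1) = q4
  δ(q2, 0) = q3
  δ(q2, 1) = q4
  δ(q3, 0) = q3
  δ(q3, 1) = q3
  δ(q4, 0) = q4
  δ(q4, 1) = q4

Using the table-filling algorithm:
Round 0 – mark pairs where exactly one state is accepting: (q0,q3), (q1,q3), (q2,q3), (q3,q4)
Round 1 – newly marked: (q0,q1) [on 0: q1 vs q3, already marked]; (q0,q2) [on 0: q1 vs q3, already marked]; (q1,q4) [on 0: q3 vs q4, already marked]; (q2,q4) [on 0: q3 vs q4, already marked]
Round 2 – newly marked: (q0,q4) [on 0: q1 vs q4, already marked]
No further pairs can be marked.
(q1, q2) unmarked: δ(q1,0)=q3, δ(q2,0)=q3; δ(q1,1)=q4, δ(q2,1)=q4 → equivalent
Equivalent pairs: (q1, q2)

Final answer: Equivalent pairs: (q1, q2)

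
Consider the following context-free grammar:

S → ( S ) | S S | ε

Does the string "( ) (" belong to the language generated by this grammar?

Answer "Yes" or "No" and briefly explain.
Each production adds parentheses only in matched pairs (S → ( S )) or none at all, so every derived string has equally many '(' and ')'. The string ( ) ( has two '(' and one ')', so it cannot be derived.

Final answer: No - no valid derivation exists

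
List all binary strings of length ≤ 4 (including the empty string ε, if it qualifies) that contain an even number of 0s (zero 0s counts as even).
Checking every binary string of length 0 to 4:
  Length 0: accepted: ε | rejected: (none)
  Length 1: accepted: 1 | rejected: 0
  Length 2: accepted: 00, 11 | rejected: 01, 10
  Length 3: accepted: 001, 010, 100, 111 | rejected: 000, 011, 101, 110
  Length 4: accepted: 0000, 0011, 0101, 0110, 1001, 1010, 1100, 1111 | rejected: 0001, 0010, 0100, 0111, 1000, 1011, 1101, 1110
Total: 16 string(s).

Final answer: ε, 1, 00, 11, 001, 010, 100, 111, 0000, 0011, 0101, 0110, 1001, 1010, 1100, 1111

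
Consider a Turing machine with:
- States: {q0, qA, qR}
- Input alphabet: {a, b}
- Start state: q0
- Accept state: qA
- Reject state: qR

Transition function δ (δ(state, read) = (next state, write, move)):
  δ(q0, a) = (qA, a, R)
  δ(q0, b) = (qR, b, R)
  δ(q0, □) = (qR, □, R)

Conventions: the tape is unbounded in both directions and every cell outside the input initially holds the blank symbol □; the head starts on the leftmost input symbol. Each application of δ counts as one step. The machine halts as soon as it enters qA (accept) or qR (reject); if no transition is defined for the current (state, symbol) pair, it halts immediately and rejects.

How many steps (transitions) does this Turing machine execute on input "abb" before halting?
Step 0: [q0]abb (head at position 0)
Step 1: δ(q0, a) = (qA, a, R)  ⊢  a[qA]bb (head at position 1)
The machine is in qA, so it halts and accepts.
Number of transitions executed: 1.

Final answer: 1 steps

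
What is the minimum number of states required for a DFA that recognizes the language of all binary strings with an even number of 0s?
Language: binary strings with an even number of 0s
Lower bound (Myhill–Nerode): the prefixes ε, 0 are pairwise distinguishable:
  ε vs 0: suffix ε distinguishes them (ε has zero 0s (accepted), 0 has one 0 (rejected))
So any DFA needs at least 2 states.
Upper bound: a DFA with 2 states exists (one state per class above).
Minimum states: 2

Final answer: 2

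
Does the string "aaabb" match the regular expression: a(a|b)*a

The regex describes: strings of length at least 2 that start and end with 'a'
No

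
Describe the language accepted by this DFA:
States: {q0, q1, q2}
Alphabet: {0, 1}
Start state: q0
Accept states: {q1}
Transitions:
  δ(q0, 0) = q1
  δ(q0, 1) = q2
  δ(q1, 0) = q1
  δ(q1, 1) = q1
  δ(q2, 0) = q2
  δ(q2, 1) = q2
Analyzing the DFA structure:
Start state: q0
Accept states: {q1}
Interpreting what each state remembers (checking against the transitions):
  q0: nothing has been read yet
  q1: the first symbol was 0
  q2: the first symbol was 1 (trap state)
  δ(q0, 0): in q0 (nothing has been read yet), after reading 0 we have: the first symbol was 0 → q1
  δ(q0, 1): in q0 (nothing has been read yet), after reading 1 we have: the first symbol was 1 (trap state) → q2
  δ(q1, 0): in q1 (the first symbol was 0), after reading 0 we have: the first symbol was 0 → q1
  δ(q1, 1): in q1 (the first symbol was 0), after reading 1 we have: the first symbol was 0 → q1
  δ(q2, 0): in q2 (the first symbol was 1 (trap state)), after reading 0 we have: the first symbol was 1 (trap state) → q2
  δ(q2, 1): in q2 (the first symbol was 1 (trap state)), after reading 1 we have: the first symbol was 1 (trap state) → q2
A string is accepted iff it ends in {q1}, i.e. the first symbol was 0.
Language: All binary strings starting with 0

Final answer: All binary strings starting with 0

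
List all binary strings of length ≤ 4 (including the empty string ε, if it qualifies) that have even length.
Checking every binary string of length 0 to 4:
  Length 0: accepted: ε | rejected: (none)
  Length 1: accepted: (none) | rejected: 0, 1
  Length 2: accepted: 00, 01, 10, 11 | rejected: (none)
  Length 3: accepted: (none) | rejected: 000, 001, 010, 011, 100, 101, 110, 111
  Length 4: accepted: 0000, 0001, 0010, 0011, 0100, 0101, 0110, 0111, 1000, 1001, 1010, 1011, 1100, 1101, 1110, 1111 | rejected: (none)
Total: 21 string(s).

Final answer: ε, 00, 01, 10, 11, 0000, 0001, 0010, 0011, 0100, 0101, 0110, 0111, 1000, 1001, 1010, 1011, 1100, 1101, 1110, 1111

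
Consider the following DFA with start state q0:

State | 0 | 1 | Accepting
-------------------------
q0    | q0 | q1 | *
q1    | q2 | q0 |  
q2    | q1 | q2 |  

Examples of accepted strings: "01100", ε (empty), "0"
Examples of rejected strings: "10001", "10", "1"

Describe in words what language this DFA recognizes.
binary numbers divisible by 3 (treating the string as a binary integer; leading zeros allowed, the empty string counts as 0)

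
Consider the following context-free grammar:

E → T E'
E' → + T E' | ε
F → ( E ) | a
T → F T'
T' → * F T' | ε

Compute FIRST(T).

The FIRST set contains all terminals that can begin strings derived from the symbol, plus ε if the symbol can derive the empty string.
FIRST(F): F → ( E ) contributes '(' and F → a contributes 'a', so FIRST(F) = {(, a}. F is not nullable.
FIRST(T): T → F T' begins with F, and F is not nullable, so FIRST(T) = FIRST(F) = {(, a}.

Final answer: {(, a}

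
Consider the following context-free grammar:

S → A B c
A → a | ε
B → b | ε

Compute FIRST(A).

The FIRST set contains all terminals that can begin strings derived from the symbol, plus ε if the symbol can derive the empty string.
A → a contributes a; A → ε makes A nullable, contributing ε. FIRST(A) = {a, ε}.

Final answer: {a, ε}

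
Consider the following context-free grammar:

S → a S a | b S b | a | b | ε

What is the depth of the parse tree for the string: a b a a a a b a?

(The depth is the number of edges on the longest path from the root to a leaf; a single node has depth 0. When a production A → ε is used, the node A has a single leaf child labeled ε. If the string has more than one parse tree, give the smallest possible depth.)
The string has even length 8, so its (unique) parse tree peels off matching outer symbols: S → a S a, S → b S b, S → a S a, S → a S a, and finally S → ε for the empty middle.
The S nodes are at depths 0..4; the ε leaf under the innermost S is at depth 5 (terminal leaves are at depths 1..4).
Depth = 5.

Final answer: 5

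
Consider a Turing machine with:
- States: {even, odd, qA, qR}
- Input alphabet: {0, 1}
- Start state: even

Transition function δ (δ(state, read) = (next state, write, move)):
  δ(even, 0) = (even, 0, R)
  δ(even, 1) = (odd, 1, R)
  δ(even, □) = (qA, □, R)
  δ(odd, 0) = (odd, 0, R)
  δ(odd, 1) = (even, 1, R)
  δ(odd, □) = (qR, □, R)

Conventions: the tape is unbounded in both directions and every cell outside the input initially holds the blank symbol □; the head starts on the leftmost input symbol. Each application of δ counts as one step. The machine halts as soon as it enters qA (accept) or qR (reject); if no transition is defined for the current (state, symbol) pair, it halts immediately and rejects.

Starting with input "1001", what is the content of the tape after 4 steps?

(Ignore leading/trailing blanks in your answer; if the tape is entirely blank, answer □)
Step 0: [even]1001 (head at position 0)
Step 1: δ(even, 1) = (odd, 1, R)  ⊢  1[odd]001 (head at position 1)
Step 2: δ(odd, 0) = (odd, 0, R)  ⊢  10[odd]01 (head at position 2)
Step 3: δ(odd, 0) = (odd, 0, R)  ⊢  100[odd]1 (head at position 3)
Step 4: δ(odd, 1) = (even, 1, R)  ⊢  1001[even]□ (head at position 4)
Tape after 4 steps (ignoring surrounding blanks): 1001

Final answer: Tape: 1001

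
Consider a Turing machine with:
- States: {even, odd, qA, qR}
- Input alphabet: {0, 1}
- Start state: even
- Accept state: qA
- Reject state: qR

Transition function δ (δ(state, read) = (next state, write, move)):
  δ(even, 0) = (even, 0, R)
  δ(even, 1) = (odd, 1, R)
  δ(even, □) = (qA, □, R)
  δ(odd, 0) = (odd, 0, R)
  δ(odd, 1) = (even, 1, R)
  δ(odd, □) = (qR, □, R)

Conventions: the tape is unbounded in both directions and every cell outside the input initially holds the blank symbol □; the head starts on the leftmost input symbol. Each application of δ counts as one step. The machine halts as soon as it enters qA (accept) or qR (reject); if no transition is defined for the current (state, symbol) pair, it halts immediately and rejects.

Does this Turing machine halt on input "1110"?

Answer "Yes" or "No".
Step 0: [even]1110 (head at position 0)
Step 1: δ(even, 1) = (odd, 1, R)  ⊢  1[odd]110 (head at position 1)
Step 2: δ(odd, 1) = (even, 1, R)  ⊢  11[even]10 (head at position 2)
Step 3: δ(even, 1) = (odd, 1, R)  ⊢  111[odd]0 (head at position 3)
Step 4: δ(odd, 0) = (odd, 0, R)  ⊢  1110[odd]□ (head at position 4)
Step 5: δ(odd, □) = (qR, □, R)  ⊢  1110□[qR]□ (head at position 5)
The machine is in qR, so it halts and rejects.
It halts after 5 steps.

Final answer: Yes - halts after 5 steps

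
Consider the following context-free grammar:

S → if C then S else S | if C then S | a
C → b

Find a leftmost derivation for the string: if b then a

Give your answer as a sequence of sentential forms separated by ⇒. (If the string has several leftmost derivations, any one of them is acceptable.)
Start with S.
Step 1: the leftmost non-terminal is S; apply S → if C then S:  if C then S
Step 2: the leftmost non-terminal is C; apply C → b:  if b then S
Step 3: the leftmost non-terminal is S; apply S → a:  if b then a

Final answer: S ⇒ if C then S ⇒ if b then S ⇒ if b then a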